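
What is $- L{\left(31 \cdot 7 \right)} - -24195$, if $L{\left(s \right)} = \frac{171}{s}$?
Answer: $\frac{5250144}{217} \approx 24194.0$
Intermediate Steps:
$- L{\left(31 \cdot 7 \right)} - -24195 = - \frac{171}{31 \cdot 7} - -24195 = - \frac{171}{217} + 24195 = \frac{5250144}{217}$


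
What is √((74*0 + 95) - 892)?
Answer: I*√797 ≈ 28.231*I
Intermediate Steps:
√((74*0 + 95) - 892) = √((0 + 95) - 892) = √(95 - 892) = √(-797) = I*√797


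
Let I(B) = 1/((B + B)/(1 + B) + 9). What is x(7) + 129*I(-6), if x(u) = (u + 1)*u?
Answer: 1279/19 ≈ 67.316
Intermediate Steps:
x(u) = u*(1 + u) (x(u) = (1 + u)*u = u*(1 + u))
I(B) = 1/(9 + 2*B/(1 + B)) (I(B) = 1/((2*B)/(1 + B) + 9) = 1/(2*B/(1 + B) + 9) = 1/(9 + 2*B/(1 + B)))
x(7) + 129*I(-6) = 7*(1 + 7) + 129*((1 - 6)/(9 + 11*(-6))) = 7*8 + 129*(-5/(9 - 66)) = 56 + 129*(-5/(-57)) = 56 + 129*(-1/57*(-5)) = 56 + 129*(5/57) = 56 + 215/19 = 1279/19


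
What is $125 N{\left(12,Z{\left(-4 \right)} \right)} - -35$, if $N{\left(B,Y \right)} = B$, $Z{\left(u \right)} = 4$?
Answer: $1535$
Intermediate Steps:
$125 N{\left(12,Z{\left(-4 \right)} \right)} - -35 = 125 \cdot 12 - -35 = 1500 + 35 = 1535$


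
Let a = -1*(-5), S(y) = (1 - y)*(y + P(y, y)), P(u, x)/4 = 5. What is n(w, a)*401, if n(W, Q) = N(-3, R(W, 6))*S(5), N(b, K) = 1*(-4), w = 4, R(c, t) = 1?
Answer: 160400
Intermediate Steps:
P(u, x) = 20 (P(u, x) = 4*5 = 20)
S(y) = (1 - y)*(20 + y) (S(y) = (1 - y)*(y + 20) = (1 - y)*(20 + y))
N(b, K) = -4
a = 5
n(W, Q) = 400 (n(W, Q) = -4*(20 - 1*5² - 19*5) = -4*(20 - 1*25 - 95) = -4*(20 - 25 - 95) = -4*(-100) = 400)
n(w, a)*401 = 400*401 = 160400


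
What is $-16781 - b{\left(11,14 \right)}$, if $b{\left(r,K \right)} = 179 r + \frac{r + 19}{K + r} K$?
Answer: $- \frac{93834}{5} \approx -18767.0$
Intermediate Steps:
$b{\left(r,K \right)} = 179 r + \frac{K \left(19 + r\right)}{K + r}$ ($b{\left(r,K \right)} = 179 r + \frac{19 + r}{K + r} K = 179 r + \frac{K \left(19 + r\right)}{K + r}$)
$-16781 - b{\left(11,14 \right)} = -16781 - \frac{19 \cdot 14 + 179 \cdot 11^{2} + 180 \cdot 14 \cdot 11}{14 + 11} = -16781 - \frac{266 + 179 \cdot 121 + 27720}{25} = -16781 - \frac{266 + 21659 + 27720}{25} = -16781 - \frac{1}{25} \cdot 49645 = -16781 - \frac{9929}{5} = - \frac{93834}{5}$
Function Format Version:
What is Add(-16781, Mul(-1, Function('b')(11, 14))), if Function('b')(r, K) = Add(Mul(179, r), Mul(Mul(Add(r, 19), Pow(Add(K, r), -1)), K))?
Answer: Rational(-93834, 5) ≈ -18767.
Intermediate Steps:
Function('b')(r, K) = Add(Mul(179, r), Mul(K, Pow(Add(K, r), -1), Add(19, r))) (Function('b')(r, K) = Add(Mul(179, r), Mul(Mul(Add(19, r), Pow(Add(K, r), -1)), K)) = Add(Mul(179, r), Mul(Mul(Pow(Add(K, r), -1), Add(19, r)), K)) = Add(Mul(179, r), Mul(K, Pow(Add(K, r), -1), Add(19, r))))
Add(-16781, Mul(-1, Function('b')(11, 14))) = Add(-16781, Mul(-1, Mul(Pow(Add(14, 11), -1), Add(Mul(19, 14), Mul(179, Pow(11, 2)), Mul(180, 14, 11))))) = Add(-16781, Mul(-1, Mul(Pow(25, -1), Add(266, Mul(179, 121), 27720)))) = Add(-16781, Mul(-1, Mul(Rational(1, 25), Add(266, 21659, 27720)))) = Add(-16781, Mul(-1, Mul(Rational(1, 25), 49645))) = Add(-16781, Mul(-1, Rational(9929, 5))) = Add(-16781, Rational(-9929, 5)) = Rational(-93834, 5)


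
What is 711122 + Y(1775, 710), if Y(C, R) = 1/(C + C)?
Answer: 2524483101/3550 ≈ 7.1112e+5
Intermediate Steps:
Y(C, R) = 1/(2*C)
711122 + Y(1775, 710) = 711122 + (½)/1775 = 711122 + (½)*(1/1775) = 711122 + 1/3550 = 2524483101/3550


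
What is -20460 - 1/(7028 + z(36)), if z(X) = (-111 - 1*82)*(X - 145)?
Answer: -574209901/28065 ≈ -20460.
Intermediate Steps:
z(X) = 27985 - 193*X (z(X) = (-111 - 82)*(-145 + X) = -193*(-145 + X) = 27985 - 193*X)
-20460 - 1/(7028 + z(36)) = -20460 - 1/(7028 + (27985 - 193*36)) = -20460 - 1/(7028 + (27985 - 6948)) = -20460 - 1/(7028 + 21037) = -20460 - 1/28065 = -574209901/28065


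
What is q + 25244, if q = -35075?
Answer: -9831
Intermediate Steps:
q + 25244 = -35075 + 25244 = -9831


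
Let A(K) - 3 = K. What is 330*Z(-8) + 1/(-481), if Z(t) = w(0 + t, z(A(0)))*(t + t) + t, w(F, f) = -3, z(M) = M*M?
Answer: 6349199/481 ≈ 13200.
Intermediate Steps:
A(K) = 3 + K
z(M) = M²
Z(t) = -5*t (Z(t) = -3*(t + t) + t = -6*t + t = -5*t)
330*Z(-8) + 1/(-481) = 330*(-5*(-8)) + 1/(-481) = 330*40 - 1/481 = 13200 - 1/481 = 6349199/481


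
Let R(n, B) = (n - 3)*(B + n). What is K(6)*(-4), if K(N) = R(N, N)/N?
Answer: -24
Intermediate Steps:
R(n, B) = (-3 + n)*(B + n)
K(N) = (-6*N + 2*N**2)/N (K(N) = (N**2 - 3*N - 3*N + N*N)/N = (N**2 - 3*N - 3*N + N**2)/N = (-6*N + 2*N**2)/N)
K(6)*(-4) = (-6 + 2*6)*(-4) = (-6 + 12)*(-4) = 6*(-4) = -24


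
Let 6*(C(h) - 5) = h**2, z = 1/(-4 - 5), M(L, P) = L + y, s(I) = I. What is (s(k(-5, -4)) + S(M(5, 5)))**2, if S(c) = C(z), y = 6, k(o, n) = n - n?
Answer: 5909761/236196 ≈ 25.021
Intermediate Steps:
k(o, n) = 0
M(L, P) = 6 + L (M(L, P) = L + 6 = 6 + L)
z = -1/9 (z = 1/(-9) = -1/9 ≈ -0.11111)
C(h) = 5 + h**2/6
S(c) = 2431/486 (S(c) = 5 + (-1/9)**2/6 = 5 + (1/6)*(1/81) = 5 + 1/486 = 2431/486)
(s(k(-5, -4)) + S(M(5, 5)))**2 = (0 + 2431/486)**2 = (2431/486)**2 = 5909761/236196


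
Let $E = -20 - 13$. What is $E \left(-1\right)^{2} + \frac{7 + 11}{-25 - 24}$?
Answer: $- \frac{1635}{49} \approx -33.367$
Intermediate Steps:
$E = -33$
$E \left(-1\right)^{2} + \frac{7 + 11}{-25 - 24} = - 33 \left(-1\right)^{2} + \frac{7 + 11}{-25 - 24} = \left(-33\right) 1 + \frac{18}{-49} = -33 + 18 \left(- \frac{1}{49}\right) = -33 - \frac{18}{49} = - \frac{1635}{49}$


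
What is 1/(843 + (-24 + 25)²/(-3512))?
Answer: 3512/2960615 ≈ 0.0011862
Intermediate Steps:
1/(843 + (-24 + 25)²/(-3512)) = 1/(843 + 1²*(-1/3512)) = 1/(843 + 1*(-1/3512)) = 1/(843 - 1/3512) = 1/(2960615/3512) = 3512/2960615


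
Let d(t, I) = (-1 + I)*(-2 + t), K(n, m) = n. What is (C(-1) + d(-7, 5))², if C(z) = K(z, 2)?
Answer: 1369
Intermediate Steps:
C(z) = z
(C(-1) + d(-7, 5))² = (-1 + (2 - 1*(-7) - 2*5 + 5*(-7)))² = (-1 + (2 + 7 - 10 - 35))² = (-1 - 36)² = (-37)² = 1369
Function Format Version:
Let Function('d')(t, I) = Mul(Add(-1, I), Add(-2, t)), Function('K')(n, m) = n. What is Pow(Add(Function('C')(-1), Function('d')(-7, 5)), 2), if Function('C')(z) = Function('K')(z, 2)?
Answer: 1369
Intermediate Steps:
Function('C')(z) = z
Pow(Add(Function('C')(-1), Function('d')(-7, 5)), 2) = Pow(Add(-1, Add(2, Mul(-1, -7), Mul(-2, 5), Mul(5, -7))), 2) = Pow(Add(-1, Add(2, 7, -10, -35)), 2) = Pow(Add(-1, -36), 2) = Pow(-37, 2) = 1369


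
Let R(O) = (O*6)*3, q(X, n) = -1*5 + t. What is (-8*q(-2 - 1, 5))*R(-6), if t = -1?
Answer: -5184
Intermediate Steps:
q(X, n) = -6 (q(X, n) = -1*5 - 1 = -5 - 1 = -6)
R(O) = 18*O (R(O) = (6*O)*3 = 18*O)
(-8*q(-2 - 1, 5))*R(-6) = (-8*(-6))*(18*(-6)) = 48*(-108) = -5184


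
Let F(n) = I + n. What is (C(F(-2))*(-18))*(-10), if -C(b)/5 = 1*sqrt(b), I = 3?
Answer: -900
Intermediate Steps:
F(n) = 3 + n
C(b) = -5*sqrt(b)
(C(F(-2))*(-18))*(-10) = (-5*sqrt(3 - 2)*(-18))*(-10) = (-5*sqrt(1)*(-18))*(-10) = (-5*1*(-18))*(-10) = -5*(-18)*(-10) = 90*(-10) = -900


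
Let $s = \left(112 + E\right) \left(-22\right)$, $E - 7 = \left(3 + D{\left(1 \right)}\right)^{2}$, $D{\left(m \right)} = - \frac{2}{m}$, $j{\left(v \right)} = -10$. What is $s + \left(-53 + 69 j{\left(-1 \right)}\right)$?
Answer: $-3383$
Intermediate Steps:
$E = 8$ ($E = 7 + \left(3 - \frac{2}{1}\right)^{2} = 7 + \left(3 - 2\right)^{2} = 7 + 1^{2} = 7 + 1 = 8$)
$s = -2640$ ($s = \left(112 + 8\right) \left(-22\right) = 120 \left(-22\right) = -2640$)
$s + \left(-53 + 69 j{\left(-1 \right)}\right) = -2640 + \left(-53 + 69 \left(-10\right)\right) = -2640 - 743 = -3383$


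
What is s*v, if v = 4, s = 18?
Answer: 72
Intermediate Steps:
s*v = 18*4 = 72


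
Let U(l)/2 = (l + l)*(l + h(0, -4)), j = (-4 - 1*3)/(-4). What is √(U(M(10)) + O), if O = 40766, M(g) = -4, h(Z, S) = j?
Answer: √40802 ≈ 202.00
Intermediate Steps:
j = 7/4 (j = (-4 - 3)*(-¼) = -7*(-¼) = 7/4 ≈ 1.7500)
h(Z, S) = 7/4
U(l) = 4*l*(7/4 + l) (U(l) = 2*((l + l)*(l + 7/4)) = 2*((2*l)*(7/4 + l)) = 2*(2*l*(7/4 + l)) = 4*l*(7/4 + l))
√(U(M(10)) + O) = √(-4*(7 + 4*(-4)) + 40766) = √(-4*(7 - 16) + 40766) = √(-4*(-9) + 40766) = √(36 + 40766) = √40802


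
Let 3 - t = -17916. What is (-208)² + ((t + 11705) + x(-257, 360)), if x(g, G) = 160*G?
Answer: 130488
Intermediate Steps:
t = 17919 (t = 3 - 1*(-17916) = 3 + 17916 = 17919)
(-208)² + ((t + 11705) + x(-257, 360)) = (-208)² + ((17919 + 11705) + 160*360) = 43264 + (29624 + 57600) = 43264 + 87224 = 130488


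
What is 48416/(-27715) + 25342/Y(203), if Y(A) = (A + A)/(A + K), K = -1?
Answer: 70927878082/5626145 ≈ 12607.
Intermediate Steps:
Y(A) = 2*A/(-1 + A) (Y(A) = (A + A)/(A - 1) = (2*A)/(-1 + A) = 2*A/(-1 + A))
48416/(-27715) + 25342/Y(203) = 48416/(-27715) + 25342/((2*203/(-1 + 203))) = 48416*(-1/27715) + 25342/((2*203/202)) = -48416/27715 + 25342/((2*203*(1/202))) = -48416/27715 + 25342/(203/101) = -48416/27715 + 25342*(101/203) = -48416/27715 + 2559542/203 = 70927878082/5626145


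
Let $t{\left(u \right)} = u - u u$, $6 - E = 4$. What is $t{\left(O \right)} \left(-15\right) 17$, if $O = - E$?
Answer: $1530$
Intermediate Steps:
$E = 2$ ($E = 6 - 4 = 2$)
$O = -2$ ($O = \left(-1\right) 2 = -2$)
$t{\left(u \right)} = u - u^{2}$
$t{\left(O \right)} \left(-15\right) 17 = - 2 \left(1 - -2\right) \left(-15\right) 17 = - 2 \left(1 + 2\right) \left(-15\right) 17 = \left(-2\right) 3 \left(-15\right) 17 = \left(-6\right) \left(-15\right) 17 = 90 \cdot 17 = 1530$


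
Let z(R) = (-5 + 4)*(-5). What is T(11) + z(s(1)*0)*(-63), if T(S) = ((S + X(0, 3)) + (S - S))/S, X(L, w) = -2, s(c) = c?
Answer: -3456/11 ≈ -314.18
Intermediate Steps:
z(R) = 5 (z(R) = -1*(-5) = 5)
T(S) = (-2 + S)/S (T(S) = ((S - 2) + (S - S))/S = ((-2 + S) + 0)/S = (-2 + S)/S)
T(11) + z(s(1)*0)*(-63) = (-2 + 11)/11 + 5*(-63) = (1/11)*9 - 315 = 9/11 - 315 = -3456/11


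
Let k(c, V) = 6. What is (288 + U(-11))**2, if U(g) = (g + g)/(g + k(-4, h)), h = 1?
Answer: 2137444/25 ≈ 85498.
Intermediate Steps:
U(g) = 2*g/(6 + g) (U(g) = (g + g)/(g + 6) = (2*g)/(6 + g) = 2*g/(6 + g))
(288 + U(-11))**2 = (288 + 2*(-11)/(6 - 11))**2 = (288 + 2*(-11)/(-5))**2 = (288 + 2*(-11)*(-1/5))**2 = (288 + 22/5)**2 = (1462/5)**2 = 2137444/25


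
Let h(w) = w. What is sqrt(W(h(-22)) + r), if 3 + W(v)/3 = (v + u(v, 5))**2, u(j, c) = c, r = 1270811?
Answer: sqrt(1271669) ≈ 1127.7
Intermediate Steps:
W(v) = -9 + 3*(5 + v)**2 (W(v) = -9 + 3*(v + 5)**2 = -9 + 3*(5 + v)**2)
sqrt(W(h(-22)) + r) = sqrt((-9 + 3*(5 - 22)**2) + 1270811) = sqrt((-9 + 3*(-17)**2) + 1270811) = sqrt((-9 + 3*289) + 1270811) = sqrt((-9 + 867) + 1270811) = sqrt(858 + 1270811) = sqrt(1271669)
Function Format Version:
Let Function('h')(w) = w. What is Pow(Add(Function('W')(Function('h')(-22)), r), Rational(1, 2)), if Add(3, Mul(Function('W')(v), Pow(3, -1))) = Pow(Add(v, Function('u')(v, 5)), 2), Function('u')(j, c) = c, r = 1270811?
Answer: Pow(1271669, Rational(1, 2)) ≈ 1127.7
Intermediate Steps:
Function('W')(v) = Add(-9, Mul(3, Pow(Add(5, v), 2))) (Function('W')(v) = Add(-9, Mul(3, Pow(Add(v, 5), 2))) = Add(-9, Mul(3, Pow(Add(5, v), 2))))
Pow(Add(Function('W')(Function('h')(-22)), r), Rational(1, 2)) = Pow(Add(Add(-9, Mul(3, Pow(Add(5, -22), 2))), 1270811), Rational(1, 2)) = Pow(Add(Add(-9, Mul(3, Pow(-17, 2))), 1270811), Rational(1, 2)) = Pow(Add(Add(-9, Mul(3, 289)), 1270811), Rational(1, 2)) = Pow(Add(Add(-9, 867), 1270811), Rational(1, 2)) = Pow(Add(858, 1270811), Rational(1, 2)) = Pow(1271669, Rational(1, 2))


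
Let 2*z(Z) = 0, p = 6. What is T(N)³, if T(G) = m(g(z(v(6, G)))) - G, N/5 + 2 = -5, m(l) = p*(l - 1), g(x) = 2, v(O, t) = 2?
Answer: 68921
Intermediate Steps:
z(Z) = 0 (z(Z) = (½)*0 = 0)
m(l) = -6 + 6*l (m(l) = 6*(l - 1) = 6*(-1 + l) = -6 + 6*l)
N = -35 (N = -10 + 5*(-5) = -10 - 25 = -35)
T(G) = 6 - G (T(G) = (-6 + 6*2) - G = (-6 + 12) - G = 6 - G)
T(N)³ = (6 - 1*(-35))³ = (6 + 35)³ = 41³ = 68921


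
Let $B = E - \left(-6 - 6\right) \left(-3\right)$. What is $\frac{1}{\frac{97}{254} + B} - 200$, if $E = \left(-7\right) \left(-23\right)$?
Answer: $- \frac{6369146}{31847} \approx -199.99$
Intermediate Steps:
$E = 161$
$B = 125$ ($B = 161 - \left(-6 - 6\right) \left(-3\right) = 161 - \left(-12\right) \left(-3\right) = 161 - 36 = 125$)
$\frac{1}{\frac{97}{254} + B} - 200 = \frac{1}{\frac{97}{254} + 125} - 200 = \frac{1}{\frac{31847}{254}} - 200 = \frac{254}{31847} - 200 = - \frac{6369146}{31847}$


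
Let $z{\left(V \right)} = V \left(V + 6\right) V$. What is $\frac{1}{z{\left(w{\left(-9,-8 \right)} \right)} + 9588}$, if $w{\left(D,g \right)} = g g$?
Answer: $\frac{1}{296308} \approx 3.3749 \cdot 10^{-6}$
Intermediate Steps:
$w{\left(D,g \right)} = g^{2}$
$z{\left(V \right)} = V^{2} \left(6 + V\right)$ ($z{\left(V \right)} = V \left(6 + V\right) V = V^{2} \left(6 + V\right)$)
$\frac{1}{z{\left(w{\left(-9,-8 \right)} \right)} + 9588} = \frac{1}{\left(\left(-8\right)^{2}\right)^{2} \left(6 + \left(-8\right)^{2}\right) + 9588} = \frac{1}{64^{2} \left(6 + 64\right) + 9588} = \frac{1}{4096 \cdot 70 + 9588} = \frac{1}{286720 + 9588} = \frac{1}{296308}$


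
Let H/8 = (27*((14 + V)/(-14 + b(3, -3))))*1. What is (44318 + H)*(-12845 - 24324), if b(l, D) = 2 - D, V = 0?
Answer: -1634766958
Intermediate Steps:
H = -336 (H = 8*((27*((14 + 0)/(-14 + (2 - 1*(-3)))))*1) = 8*((27*(14/(-14 + (2 + 3))))*1) = 8*((27*(14/(-14 + 5)))*1) = 8*((27*(14/(-9)))*1) = 8*((27*(14*(-⅑)))*1) = 8*((27*(-14/9))*1) = 8*(-42*1) = 8*(-42) = -336)
(44318 + H)*(-12845 - 24324) = (44318 - 336)*(-12845 - 24324) = 43982*(-37169) = -1634766958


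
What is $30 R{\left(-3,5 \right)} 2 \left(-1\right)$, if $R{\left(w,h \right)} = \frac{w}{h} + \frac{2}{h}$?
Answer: $12$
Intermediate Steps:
$R{\left(w,h \right)} = \frac{2}{h} + \frac{w}{h}$
$30 R{\left(-3,5 \right)} 2 \left(-1\right) = 30 \frac{2 - 3}{5} \cdot 2 \left(-1\right) = 30 \cdot \frac{1}{5} \left(-1\right) \left(-2\right) = 30 \left(- \frac{1}{5}\right) \left(-2\right) = \left(-6\right) \left(-2\right) = 12$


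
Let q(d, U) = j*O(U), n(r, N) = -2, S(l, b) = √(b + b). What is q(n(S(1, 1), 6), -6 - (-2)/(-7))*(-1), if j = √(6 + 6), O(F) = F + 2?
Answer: 60*√3/7 ≈ 14.846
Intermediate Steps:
O(F) = 2 + F
S(l, b) = √2*√b (S(l, b) = √(2*b) = √2*√b)
j = 2*√3 (j = √12 = 2*√3 ≈ 3.4641)
q(d, U) = 2*√3*(2 + U) (q(d, U) = (2*√3)*(2 + U) = 2*√3*(2 + U))
q(n(S(1, 1), 6), -6 - (-2)/(-7))*(-1) = (2*√3*(2 + (-6 - (-2)/(-7))))*(-1) = (2*√3*(2 + (-6 - (-2)*(-1)/7)))*(-1) = (2*√3*(2 + (-6 - 1*2/7)))*(-1) = (2*√3*(2 + (-6 - 2/7)))*(-1) = (2*√3*(2 - 44/7))*(-1) = (2*√3*(-30/7))*(-1) = -60*√3/7*(-1) = 60*√3/7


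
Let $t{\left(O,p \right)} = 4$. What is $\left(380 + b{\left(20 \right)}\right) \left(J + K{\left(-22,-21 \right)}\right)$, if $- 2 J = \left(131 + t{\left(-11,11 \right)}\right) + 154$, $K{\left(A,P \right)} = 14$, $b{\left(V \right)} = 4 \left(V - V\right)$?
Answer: $-49590$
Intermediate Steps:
$b{\left(V \right)} = 0$ ($b{\left(V \right)} = 4 \cdot 0 = 0$)
$J = - \frac{289}{2}$ ($J = - \frac{\left(131 + 4\right) + 154}{2} = - \frac{135 + 154}{2} = \left(- \frac{1}{2}\right) 289 = - \frac{289}{2} \approx -144.5$)
$\left(380 + b{\left(20 \right)}\right) \left(J + K{\left(-22,-21 \right)}\right) = \left(380 + 0\right) \left(- \frac{289}{2} + 14\right) = 380 \left(- \frac{261}{2}\right) = -49590$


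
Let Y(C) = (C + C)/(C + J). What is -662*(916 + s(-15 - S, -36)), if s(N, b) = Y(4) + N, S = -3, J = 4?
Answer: -599110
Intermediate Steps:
Y(C) = 2*C/(4 + C) (Y(C) = (C + C)/(C + 4) = (2*C)/(4 + C) = 2*C/(4 + C))
s(N, b) = 1 + N (s(N, b) = 2*4/(4 + 4) + N = 2*4/8 + N = 2*4*(⅛) + N = 1 + N)
-662*(916 + s(-15 - S, -36)) = -662*(916 + (1 + (-15 - 1*(-3)))) = -662*(916 + (1 + (-15 + 3))) = -662*(916 + (1 - 12)) = -662*(916 - 11) = -662*905 = -599110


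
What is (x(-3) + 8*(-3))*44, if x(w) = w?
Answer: -1188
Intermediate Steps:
(x(-3) + 8*(-3))*44 = (-3 + 8*(-3))*44 = (-3 - 24)*44 = -27*44 = -1188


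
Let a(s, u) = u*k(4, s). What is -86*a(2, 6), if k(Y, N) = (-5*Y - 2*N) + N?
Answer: 11352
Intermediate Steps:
k(Y, N) = -N - 5*Y
a(s, u) = u*(-20 - s) (a(s, u) = u*(-s - 5*4) = u*(-s - 20) = u*(-20 - s))
-86*a(2, 6) = -(-86)*6*(20 + 2) = -(-86)*6*22 = -86*(-132) = 11352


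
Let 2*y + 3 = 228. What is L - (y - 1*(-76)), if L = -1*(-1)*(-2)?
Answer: -381/2 ≈ -190.50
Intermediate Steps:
y = 225/2 (y = -3/2 + (½)*228 = -3/2 + 114 = 225/2 ≈ 112.50)
L = -2 (L = 1*(-2) = -2)
L - (y - 1*(-76)) = -2 - (225/2 - 1*(-76)) = -2 - (225/2 + 76) = -2 - 1*377/2 = -2 - 377/2 = -381/2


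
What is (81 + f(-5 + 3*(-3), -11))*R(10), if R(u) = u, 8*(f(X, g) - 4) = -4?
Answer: 845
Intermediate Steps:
f(X, g) = 7/2 (f(X, g) = 4 + (1/8)*(-4) = 4 - 1/2 = 7/2)
(81 + f(-5 + 3*(-3), -11))*R(10) = (81 + 7/2)*10 = (169/2)*10 = 845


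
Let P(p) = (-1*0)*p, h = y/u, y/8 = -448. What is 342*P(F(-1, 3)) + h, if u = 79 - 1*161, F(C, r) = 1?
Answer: 1792/41 ≈ 43.707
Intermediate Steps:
y = -3584 (y = 8*(-448) = -3584)
u = -82 (u = 79 - 161 = -82)
h = 1792/41 (h = -3584/(-82) = -3584*(-1/82) = 1792/41 ≈ 43.707)
P(p) = 0 (P(p) = 0*p = 0)
342*P(F(-1, 3)) + h = 342*0 + 1792/41 = 0 + 1792/41 = 1792/41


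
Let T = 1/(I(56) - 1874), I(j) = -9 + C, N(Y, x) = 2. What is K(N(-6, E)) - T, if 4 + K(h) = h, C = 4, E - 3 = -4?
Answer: -3757/1879 ≈ -1.9995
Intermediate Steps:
E = -1 (E = 3 - 4 = -1)
I(j) = -5 (I(j) = -9 + 4 = -5)
K(h) = -4 + h
T = -1/1879 (T = 1/(-5 - 1874) = 1/(-1879) = -1/1879 ≈ -0.00053220)
K(N(-6, E)) - T = (-4 + 2) - 1*(-1/1879) = -2 + 1/1879 = -3757/1879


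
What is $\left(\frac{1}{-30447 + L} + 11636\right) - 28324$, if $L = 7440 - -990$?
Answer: $- \frac{367419697}{22017} \approx -16688.0$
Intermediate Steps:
$L = 8430$ ($L = 7440 + 990 = 8430$)
$\left(\frac{1}{-30447 + L} + 11636\right) - 28324 = \left(\frac{1}{-30447 + 8430} + 11636\right) - 28324 = \left(\frac{1}{-22017} + 11636\right) - 28324 = \left(- \frac{1}{22017} + 11636\right) - 28324 = \frac{256189811}{22017} - 28324 = - \frac{367419697}{22017}$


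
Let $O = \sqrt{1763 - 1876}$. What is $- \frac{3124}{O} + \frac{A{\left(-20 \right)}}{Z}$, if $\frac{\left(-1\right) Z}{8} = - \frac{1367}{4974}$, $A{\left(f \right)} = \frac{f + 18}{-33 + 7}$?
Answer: $\frac{2487}{71084} + \frac{3124 i \sqrt{113}}{113} \approx 0.034987 + 293.88 i$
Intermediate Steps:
$A{\left(f \right)} = - \frac{9}{13} - \frac{f}{26}$ ($A{\left(f \right)} = \frac{18 + f}{-26} = \left(18 + f\right) \left(- \frac{1}{26}\right) = - \frac{9}{13} - \frac{f}{26}$)
$O = i \sqrt{113}$ ($O = \sqrt{-113} = i \sqrt{113} \approx 10.63 i$)
$Z = \frac{5468}{2487}$ ($Z = - 8 \left(- \frac{1367}{4974}\right) = - 8 \left(\left(-1367\right) \frac{1}{4974}\right) = \left(-8\right) \left(- \frac{1367}{4974}\right) = \frac{5468}{2487} \approx 2.1986$)
$- \frac{3124}{O} + \frac{A{\left(-20 \right)}}{Z} = - \frac{3124}{i \sqrt{113}} + \frac{- \frac{9}{13} - - \frac{10}{13}}{\frac{5468}{2487}} = - 3124 \left(- \frac{i \sqrt{113}}{113}\right) + \left(- \frac{9}{13} + \frac{10}{13}\right) \frac{2487}{5468} = \frac{3124 i \sqrt{113}}{113} + \frac{1}{13} \cdot \frac{2487}{5468} = \frac{3124 i \sqrt{113}}{113} + \frac{2487}{71084} = \frac{2487}{71084} + \frac{3124 i \sqrt{113}}{113}$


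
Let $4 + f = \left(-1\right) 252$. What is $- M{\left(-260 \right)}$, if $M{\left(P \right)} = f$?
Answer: $256$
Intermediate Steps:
$f = -256$ ($f = -4 - 252 = -256$)
$M{\left(P \right)} = -256$
$- M{\left(-260 \right)} = \left(-1\right) \left(-256\right) = 256$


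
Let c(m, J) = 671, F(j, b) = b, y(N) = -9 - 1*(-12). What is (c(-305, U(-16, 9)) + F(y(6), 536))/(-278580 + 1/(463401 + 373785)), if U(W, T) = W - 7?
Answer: -1010483502/233223275879 ≈ -0.0043327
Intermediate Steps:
y(N) = 3 (y(N) = -9 + 12 = 3)
U(W, T) = -7 + W
(c(-305, U(-16, 9)) + F(y(6), 536))/(-278580 + 1/(463401 + 373785)) = (671 + 536)/(-278580 + 1/(463401 + 373785)) = 1207/(-278580 + 1/837186) = 1207/(-233223275879/837186) = 1207*(-837186/233223275879) = -1010483502/233223275879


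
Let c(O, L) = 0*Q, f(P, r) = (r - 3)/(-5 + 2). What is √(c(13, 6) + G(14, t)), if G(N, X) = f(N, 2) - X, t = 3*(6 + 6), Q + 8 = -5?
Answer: I*√321/3 ≈ 5.9722*I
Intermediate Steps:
Q = -13 (Q = -8 - 5 = -13)
t = 36 (t = 3*12 = 36)
f(P, r) = 1 - r/3 (f(P, r) = (-3 + r)/(-3) = (-3 + r)*(-⅓) = 1 - r/3)
G(N, X) = ⅓ - X (G(N, X) = (1 - ⅓*2) - X = (1 - ⅔) - X = ⅓ - X)
c(O, L) = 0 (c(O, L) = 0*(-13) = 0)
√(c(13, 6) + G(14, t)) = √(0 + (⅓ - 1*36)) = √(0 + (⅓ - 36)) = √(0 - 107/3) = √(-107/3) = I*√321/3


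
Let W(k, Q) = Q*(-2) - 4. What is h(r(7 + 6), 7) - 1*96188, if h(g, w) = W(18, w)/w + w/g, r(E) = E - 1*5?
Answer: -5386623/56 ≈ -96190.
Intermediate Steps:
r(E) = -5 + E (r(E) = E - 5 = -5 + E)
W(k, Q) = -4 - 2*Q (W(k, Q) = -2*Q - 4 = -4 - 2*Q)
h(g, w) = w/g + (-4 - 2*w)/w (h(g, w) = (-4 - 2*w)/w + w/g = w/g + (-4 - 2*w)/w)
h(r(7 + 6), 7) - 1*96188 = (-2 - 4/7 + 7/(-5 + (7 + 6))) - 1*96188 = (-2 - 4*1/7 + 7/(-5 + 13)) - 96188 = (-2 - 4/7 + 7/8) - 96188 = -95/56 - 96188 = -5386623/56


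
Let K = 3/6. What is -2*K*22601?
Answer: -22601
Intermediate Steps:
K = ½ (K = 3*(⅙) = ½ ≈ 0.50000)
-2*K*22601 = -2*½*22601 = -1*22601 = -22601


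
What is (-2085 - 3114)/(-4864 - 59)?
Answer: 1733/1641 ≈ 1.0561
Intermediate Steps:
(-2085 - 3114)/(-4864 - 59) = -5199/(-4923) = -5199*(-1/4923) = 1733/1641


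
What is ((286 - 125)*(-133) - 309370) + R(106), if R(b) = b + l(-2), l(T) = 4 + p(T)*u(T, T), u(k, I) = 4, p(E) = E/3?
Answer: -992027/3 ≈ -3.3068e+5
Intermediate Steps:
p(E) = E/3 (p(E) = E*(⅓) = E/3)
l(T) = 4 + 4*T/3 (l(T) = 4 + (T/3)*4 = 4 + 4*T/3)
R(b) = 4/3 + b (R(b) = b + (4 + (4/3)*(-2)) = b + (4 - 8/3) = b + 4/3 = 4/3 + b)
((286 - 125)*(-133) - 309370) + R(106) = ((286 - 125)*(-133) - 309370) + (4/3 + 106) = (161*(-133) - 309370) + 322/3 = (-21413 - 309370) + 322/3 = -330783 + 322/3 = -992027/3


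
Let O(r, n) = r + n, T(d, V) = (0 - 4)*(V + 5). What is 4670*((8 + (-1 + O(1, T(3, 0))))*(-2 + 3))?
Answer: -56040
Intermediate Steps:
T(d, V) = -20 - 4*V (T(d, V) = -4*(5 + V) = -20 - 4*V)
O(r, n) = n + r
4670*((8 + (-1 + O(1, T(3, 0))))*(-2 + 3)) = 4670*((8 + (-1 + ((-20 - 4*0) + 1)))*(-2 + 3)) = 4670*((8 + (-1 + ((-20 + 0) + 1)))*1) = 4670*((8 + (-1 + (-20 + 1)))*1) = 4670*((8 + (-1 - 19))*1) = 4670*((8 - 20)*1) = 4670*(-12*1) = 4670*(-12) = -56040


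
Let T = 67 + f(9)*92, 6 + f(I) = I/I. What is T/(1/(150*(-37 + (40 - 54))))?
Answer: 3006450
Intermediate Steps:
f(I) = -5 (f(I) = -6 + I/I = -6 + 1 = -5)
T = -393 (T = 67 - 5*92 = 67 - 460 = -393)
T/(1/(150*(-37 + (40 - 54)))) = -393*150*(-37 + (40 - 54)) = -393*150*(-37 - 14) = -393*150*(-51) = -393/(1/(-7650)) = -393/(-1/7650) = -393*(-7650) = 3006450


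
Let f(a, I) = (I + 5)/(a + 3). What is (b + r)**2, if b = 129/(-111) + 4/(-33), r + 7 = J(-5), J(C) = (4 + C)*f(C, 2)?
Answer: 136445761/5963364 ≈ 22.881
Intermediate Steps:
f(a, I) = (5 + I)/(3 + a)
J(C) = 7*(4 + C)/(3 + C) (J(C) = (4 + C)*((5 + 2)/(3 + C)) = (4 + C)*(7/(3 + C)) = 7*(4 + C)/(3 + C))
r = -7/2 (r = -7 + 7*(4 - 5)/(3 - 5) = -7 + 7*(-1)/(-2) = -7 + 7*(-1/2)*(-1) = -7 + 7/2 = -7/2 ≈ -3.5000)
b = -1567/1221 (b = 129*(-1/111) + 4*(-1/33) = -43/37 - 4/33 = -1567/1221 ≈ -1.2834)
(b + r)**2 = (-1567/1221 - 7/2)**2 = (-11681/2442)**2 = 136445761/5963364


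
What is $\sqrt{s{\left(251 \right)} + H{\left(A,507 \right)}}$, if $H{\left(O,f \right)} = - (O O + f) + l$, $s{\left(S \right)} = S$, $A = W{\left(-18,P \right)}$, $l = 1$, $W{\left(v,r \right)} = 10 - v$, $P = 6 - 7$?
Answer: $i \sqrt{1039} \approx 32.234 i$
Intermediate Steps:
$P = -1$
$A = 28$ ($A = 10 - -18 = 10 + 18 = 28$)
$H{\left(O,f \right)} = 1 - f - O^{2}$ ($H{\left(O,f \right)} = - (O O + f) + 1 = - (O^{2} + f) + 1 = - (f + O^{2}) + 1 = \left(- f - O^{2}\right) + 1 = 1 - f - O^{2}$)
$\sqrt{s{\left(251 \right)} + H{\left(A,507 \right)}} = \sqrt{251 - 1290} = \sqrt{-1039} = i \sqrt{1039}$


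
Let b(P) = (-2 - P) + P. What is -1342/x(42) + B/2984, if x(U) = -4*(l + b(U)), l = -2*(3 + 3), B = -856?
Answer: -253279/10444 ≈ -24.251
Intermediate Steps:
b(P) = -2
l = -12 (l = -2*6 = -12)
x(U) = 56 (x(U) = -4*(-12 - 2) = -4*(-14) = 56)
-1342/x(42) + B/2984 = -1342/56 - 856/2984 = -1342*1/56 - 856*1/2984 = -671/28 - 107/373 = -253279/10444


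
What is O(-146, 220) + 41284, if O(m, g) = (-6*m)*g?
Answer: 234004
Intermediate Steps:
O(m, g) = -6*g*m
O(-146, 220) + 41284 = -6*220*(-146) + 41284 = 192720 + 41284 = 234004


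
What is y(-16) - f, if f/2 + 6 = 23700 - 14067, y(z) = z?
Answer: -19270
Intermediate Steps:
f = 19254 (f = -12 + 2*(23700 - 14067) = -12 + 2*9633 = -12 + 19266 = 19254)
y(-16) - f = -16 - 1*19254 = -16 - 19254 = -19270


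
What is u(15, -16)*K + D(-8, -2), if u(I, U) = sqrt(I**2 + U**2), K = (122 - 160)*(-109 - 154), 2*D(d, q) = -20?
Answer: -10 + 9994*sqrt(481) ≈ 2.1918e+5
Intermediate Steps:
D(d, q) = -10 (D(d, q) = (1/2)*(-20) = -10)
K = 9994 (K = -38*(-263) = 9994)
u(15, -16)*K + D(-8, -2) = sqrt(15**2 + (-16)**2)*9994 - 10 = sqrt(225 + 256)*9994 - 10 = sqrt(481)*9994 - 10 = 9994*sqrt(481) - 10 = -10 + 9994*sqrt(481)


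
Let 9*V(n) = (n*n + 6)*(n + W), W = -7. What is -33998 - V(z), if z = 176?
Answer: -5541940/9 ≈ -6.1577e+5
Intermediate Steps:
V(n) = (-7 + n)*(6 + n²)/9 (V(n) = ((n*n + 6)*(n - 7))/9 = ((n² + 6)*(-7 + n))/9 = ((6 + n²)*(-7 + n))/9 = ((-7 + n)*(6 + n²))/9 = (-7 + n)*(6 + n²)/9)
-33998 - V(z) = -33998 - (-14/3 - 7/9*176² + (⅑)*176³ + (⅔)*176) = -33998 - (-14/3 - 7/9*30976 + (⅑)*5451776 + 352/3) = -33998 - (-14/3 - 216832/9 + 5451776/9 + 352/3) = -33998 - 1*5235958/9 = -33998 - 5235958/9 = -5541940/9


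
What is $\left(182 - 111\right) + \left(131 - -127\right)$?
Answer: $329$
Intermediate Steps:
$\left(182 - 111\right) + \left(131 - -127\right) = 71 + \left(131 + 127\right) = 71 + 258 = 329$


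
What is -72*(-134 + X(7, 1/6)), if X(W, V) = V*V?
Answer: 9646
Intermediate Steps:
X(W, V) = V²
-72*(-134 + X(7, 1/6)) = -72*(-134 + (1/6)²) = -72*(-134 + (⅙)²) = -72*(-134 + 1/36) = -72*(-4823/36) = 9646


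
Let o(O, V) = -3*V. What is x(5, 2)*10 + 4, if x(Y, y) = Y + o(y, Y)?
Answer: -96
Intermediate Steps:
x(Y, y) = -2*Y (x(Y, y) = Y - 3*Y = -2*Y)
x(5, 2)*10 + 4 = -2*5*10 + 4 = -10*10 + 4 = -100 + 4 = -96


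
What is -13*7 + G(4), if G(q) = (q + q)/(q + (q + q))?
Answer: -271/3 ≈ -90.333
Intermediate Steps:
G(q) = 2/3 (G(q) = (2*q)/(q + 2*q) = (2*q)/((3*q)) = (2*q)*(1/(3*q)) = 2/3)
-13*7 + G(4) = -13*7 + 2/3 = -91 + 2/3 = -271/3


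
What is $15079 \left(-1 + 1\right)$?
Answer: $0$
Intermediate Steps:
$15079 \left(-1 + 1\right) = 15079 \cdot 0 = 0$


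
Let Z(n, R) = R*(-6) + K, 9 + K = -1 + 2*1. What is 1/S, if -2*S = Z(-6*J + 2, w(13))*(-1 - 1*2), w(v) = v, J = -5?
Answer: -1/129 ≈ -0.0077519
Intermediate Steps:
K = -8 (K = -9 + (-1 + 2*1) = -9 + (-1 + 2) = -9 + 1 = -8)
Z(n, R) = -8 - 6*R (Z(n, R) = R*(-6) - 8 = -6*R - 8 = -8 - 6*R)
S = -129 (S = -(-8 - 6*13)*(-1 - 1*2)/2 = -(-8 - 78)*(-1 - 2)/2 = -(-43)*(-3) = -1/2*258 = -129)
1/S = 1/(-129) = -1/129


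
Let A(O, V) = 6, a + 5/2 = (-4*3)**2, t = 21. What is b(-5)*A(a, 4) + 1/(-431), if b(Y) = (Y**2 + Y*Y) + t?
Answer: 183605/431 ≈ 426.00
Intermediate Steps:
a = 283/2 (a = -5/2 + (-4*3)**2 = -5/2 + (-12)**2 = -5/2 + 144 = 283/2 ≈ 141.50)
b(Y) = 21 + 2*Y**2 (b(Y) = (Y**2 + Y*Y) + 21 = (Y**2 + Y**2) + 21 = 2*Y**2 + 21 = 21 + 2*Y**2)
b(-5)*A(a, 4) + 1/(-431) = (21 + 2*(-5)**2)*6 + 1/(-431) = (21 + 2*25)*6 - 1/431 = (21 + 50)*6 - 1/431 = 71*6 - 1/431 = 426 - 1/431 = 183605/431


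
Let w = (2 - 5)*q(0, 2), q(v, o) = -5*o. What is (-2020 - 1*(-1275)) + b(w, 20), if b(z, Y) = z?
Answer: -715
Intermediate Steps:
w = 30 (w = (2 - 5)*(-5*2) = -3*(-10) = 30)
(-2020 - 1*(-1275)) + b(w, 20) = (-2020 - 1*(-1275)) + 30 = (-2020 + 1275) + 30 = -745 + 30 = -715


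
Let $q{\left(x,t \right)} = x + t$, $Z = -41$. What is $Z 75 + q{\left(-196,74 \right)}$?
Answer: $-3197$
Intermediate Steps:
$q{\left(x,t \right)} = t + x$
$Z 75 + q{\left(-196,74 \right)} = \left(-41\right) 75 + \left(74 - 196\right) = -3075 - 122 = -3197$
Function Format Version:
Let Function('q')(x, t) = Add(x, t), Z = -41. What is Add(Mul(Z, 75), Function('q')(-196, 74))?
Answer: -3197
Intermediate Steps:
Function('q')(x, t) = Add(t, x)
Add(Mul(Z, 75), Function('q')(-196, 74)) = Add(Mul(-41, 75), Add(74, -196)) = Add(-3075, -122) = -3197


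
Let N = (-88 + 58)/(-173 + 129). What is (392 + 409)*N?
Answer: 12015/22 ≈ 546.14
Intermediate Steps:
N = 15/22 (N = -30/(-44) = -30*(-1/44) = 15/22 ≈ 0.68182)
(392 + 409)*N = (392 + 409)*(15/22) = 801*(15/22) = 12015/22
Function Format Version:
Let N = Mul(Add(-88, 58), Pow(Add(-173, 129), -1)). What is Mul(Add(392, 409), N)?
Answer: Rational(12015, 22) ≈ 546.14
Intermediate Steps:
N = Rational(15, 22) (N = Mul(-30, Pow(-44, -1)) = Mul(-30, Rational(-1, 44)) = Rational(15, 22) ≈ 0.68182)
Mul(Add(392, 409), N) = Mul(Add(392, 409), Rational(15, 22)) = Mul(801, Rational(15, 22)) = Rational(12015, 22)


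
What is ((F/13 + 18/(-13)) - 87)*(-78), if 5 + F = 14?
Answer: 6840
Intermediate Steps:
F = 9 (F = -5 + 14 = 9)
((F/13 + 18/(-13)) - 87)*(-78) = ((9/13 + 18/(-13)) - 87)*(-78) = ((9*(1/13) + 18*(-1/13)) - 87)*(-78) = ((9/13 - 18/13) - 87)*(-78) = (-9/13 - 87)*(-78) = -1140/13*(-78) = 6840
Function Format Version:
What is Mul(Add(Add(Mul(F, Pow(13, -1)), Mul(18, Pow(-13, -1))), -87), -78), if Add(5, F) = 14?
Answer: 6840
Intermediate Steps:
F = 9 (F = Add(-5, 14) = 9)
Mul(Add(Add(Mul(F, Pow(13, -1)), Mul(18, Pow(-13, -1))), -87), -78) = Mul(Add(Add(Mul(9, Pow(13, -1)), Mul(18, Pow(-13, -1))), -87), -78) = Mul(Add(Add(Mul(9, Rational(1, 13)), Mul(18, Rational(-1, 13))), -87), -78) = Mul(Add(Add(Rational(9, 13), Rational(-18, 13)), -87), -78) = Mul(Add(Rational(-9, 13), -87), -78) = Mul(Rational(-1140, 13), -78) = 6840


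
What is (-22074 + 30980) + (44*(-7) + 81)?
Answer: 8679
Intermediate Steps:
(-22074 + 30980) + (44*(-7) + 81) = 8906 + (-308 + 81) = 8906 - 227 = 8679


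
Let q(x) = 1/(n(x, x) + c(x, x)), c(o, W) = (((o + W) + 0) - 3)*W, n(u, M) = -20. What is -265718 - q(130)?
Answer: -8872324021/33390 ≈ -2.6572e+5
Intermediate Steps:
c(o, W) = W*(-3 + W + o) (c(o, W) = (((W + o) + 0) - 3)*W = ((W + o) - 3)*W = (-3 + W + o)*W = W*(-3 + W + o))
q(x) = 1/(-20 + x*(-3 + 2*x)) (q(x) = 1/(-20 + x*(-3 + x + x)) = 1/(-20 + x*(-3 + 2*x)))
-265718 - q(130) = -265718 - 1/(-20 + 130*(-3 + 2*130)) = -265718 - 1/(-20 + 130*(-3 + 260)) = -265718 - 1/(-20 + 130*257) = -265718 - 1/(-20 + 33410) = -265718 - 1/33390 = -8872324021/33390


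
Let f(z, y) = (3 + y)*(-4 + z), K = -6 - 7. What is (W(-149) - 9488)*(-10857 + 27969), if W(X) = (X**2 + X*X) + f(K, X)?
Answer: 639920352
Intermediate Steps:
K = -13
f(z, y) = (-4 + z)*(3 + y)
W(X) = -51 - 17*X + 2*X**2 (W(X) = (X**2 + X*X) + (-12 - 4*X + 3*(-13) + X*(-13)) = (X**2 + X**2) + (-12 - 4*X - 39 - 13*X) = 2*X**2 + (-51 - 17*X) = -51 - 17*X + 2*X**2)
(W(-149) - 9488)*(-10857 + 27969) = ((-51 - 17*(-149) + 2*(-149)**2) - 9488)*(-10857 + 27969) = ((-51 + 2533 + 2*22201) - 9488)*17112 = ((-51 + 2533 + 44402) - 9488)*17112 = (46884 - 9488)*17112 = 37396*17112 = 639920352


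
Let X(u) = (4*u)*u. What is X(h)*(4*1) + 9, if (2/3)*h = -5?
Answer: 909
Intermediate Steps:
h = -15/2 (h = (3/2)*(-5) = -15/2 ≈ -7.5000)
X(u) = 4*u²
X(h)*(4*1) + 9 = (4*(-15/2)²)*(4*1) + 9 = (4*(225/4))*4 + 9 = 225*4 + 9 = 900 + 9 = 909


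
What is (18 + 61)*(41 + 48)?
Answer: 7031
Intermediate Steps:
(18 + 61)*(41 + 48) = 79*89 = 7031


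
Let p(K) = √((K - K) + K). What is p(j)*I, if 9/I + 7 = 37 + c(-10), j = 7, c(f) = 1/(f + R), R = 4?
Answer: 54*√7/179 ≈ 0.79816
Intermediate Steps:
c(f) = 1/(4 + f) (c(f) = 1/(f + 4) = 1/(4 + f))
p(K) = √K (p(K) = √(0 + K) = √K)
I = 54/179 (I = 9/(-7 + (37 + 1/(4 - 10))) = 9/(-7 + (37 + 1/(-6))) = 9/(-7 + (37 - ⅙)) = 9/(-7 + 221/6) = 9/(179/6) = 9*(6/179) = 54/179 ≈ 0.30168)
p(j)*I = √7*(54/179) = 54*√7/179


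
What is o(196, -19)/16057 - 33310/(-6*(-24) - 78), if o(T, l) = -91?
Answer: -267432338/529881 ≈ -504.70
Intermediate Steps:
o(196, -19)/16057 - 33310/(-6*(-24) - 78) = -91/16057 - 33310/(-6*(-24) - 78) = -91*1/16057 - 33310/(144 - 78) = -91/16057 - 33310/66 = -91/16057 - 33310*1/66 = -91/16057 - 16655/33 = -267432338/529881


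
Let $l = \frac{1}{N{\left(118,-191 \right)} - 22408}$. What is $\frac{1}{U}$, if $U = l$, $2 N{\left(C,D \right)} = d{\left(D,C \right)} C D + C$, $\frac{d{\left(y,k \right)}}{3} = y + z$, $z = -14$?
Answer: $6908086$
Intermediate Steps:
$d{\left(y,k \right)} = -42 + 3 y$ ($d{\left(y,k \right)} = 3 \left(y - 14\right) = 3 \left(-14 + y\right) = -42 + 3 y$)
$N{\left(C,D \right)} = \frac{C}{2} + \frac{C D \left(-42 + 3 D\right)}{2}$ ($N{\left(C,D \right)} = \frac{\left(-42 + 3 D\right) C D + C}{2} = \frac{C \left(-42 + 3 D\right) D + C}{2} = \frac{C D \left(-42 + 3 D\right) + C}{2} = \frac{C + C D \left(-42 + 3 D\right)}{2} = \frac{C}{2} + \frac{C D \left(-42 + 3 D\right)}{2}$)
$l = \frac{1}{6908086}$ ($l = \frac{1}{\frac{1}{2} \cdot 118 \left(1 + 3 \left(-191\right) \left(-14 - 191\right)\right) - 22408} = \frac{1}{\frac{1}{2} \cdot 118 \left(1 + 3 \left(-191\right) \left(-205\right)\right) - 22408} = \frac{1}{\frac{1}{2} \cdot 118 \left(1 + 117465\right) - 22408} = \frac{1}{\frac{1}{2} \cdot 118 \cdot 117466 - 22408} = \frac{1}{6930494 - 22408} = \frac{1}{6908086} \approx 1.4476 \cdot 10^{-7}$)
$U = \frac{1}{6908086} \approx 1.4476 \cdot 10^{-7}$
$\frac{1}{U} = \frac{1}{\frac{1}{6908086}} = 6908086$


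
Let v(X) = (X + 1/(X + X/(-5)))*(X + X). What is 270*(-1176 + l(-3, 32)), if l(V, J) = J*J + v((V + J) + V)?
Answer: 324675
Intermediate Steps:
v(X) = 2*X*(X + 5/(4*X)) (v(X) = (X + 1/(X + X*(-⅕)))*(2*X) = (X + 1/(X - X/5))*(2*X) = (X + 1/(4*X/5))*(2*X) = (X + 5/(4*X))*(2*X) = 2*X*(X + 5/(4*X)))
l(V, J) = 5/2 + J² + 2*(J + 2*V)² (l(V, J) = J*J + (5/2 + 2*((V + J) + V)²) = J² + (5/2 + 2*((J + V) + V)²) = J² + (5/2 + 2*(J + 2*V)²) = 5/2 + J² + 2*(J + 2*V)²)
270*(-1176 + l(-3, 32)) = 270*(-1176 + (5/2 + 32² + 2*(32 + 2*(-3))²)) = 270*(-1176 + (5/2 + 1024 + 2*(32 - 6)²)) = 270*(-1176 + (5/2 + 1024 + 2*26²)) = 270*(-1176 + (5/2 + 1024 + 2*676)) = 270*(-1176 + (5/2 + 1024 + 1352)) = 270*(-1176 + 4757/2) = 270*(2405/2) = 324675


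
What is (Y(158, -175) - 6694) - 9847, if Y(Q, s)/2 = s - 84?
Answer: -17059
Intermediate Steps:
Y(Q, s) = -168 + 2*s (Y(Q, s) = 2*(s - 84) = 2*(-84 + s) = -168 + 2*s)
(Y(158, -175) - 6694) - 9847 = ((-168 + 2*(-175)) - 6694) - 9847 = ((-168 - 350) - 6694) - 9847 = (-518 - 6694) - 9847 = -7212 - 9847 = -17059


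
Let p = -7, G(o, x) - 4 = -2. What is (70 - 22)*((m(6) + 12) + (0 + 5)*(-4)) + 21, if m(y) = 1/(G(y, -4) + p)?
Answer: -1863/5 ≈ -372.60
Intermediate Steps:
G(o, x) = 2 (G(o, x) = 4 - 2 = 2)
m(y) = -1/5 (m(y) = 1/(2 - 7) = 1/(-5) = -1/5)
(70 - 22)*((m(6) + 12) + (0 + 5)*(-4)) + 21 = (70 - 22)*((-1/5 + 12) + (0 + 5)*(-4)) + 21 = 48*(59/5 + 5*(-4)) + 21 = 48*(59/5 - 20) + 21 = 48*(-41/5) + 21 = -1968/5 + 21 = -1863/5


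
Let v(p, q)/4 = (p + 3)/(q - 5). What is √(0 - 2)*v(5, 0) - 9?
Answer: -9 - 32*I*√2/5 ≈ -9.0 - 9.051*I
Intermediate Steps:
v(p, q) = 4*(3 + p)/(-5 + q) (v(p, q) = 4*((p + 3)/(q - 5)) = 4*((3 + p)/(-5 + q)) = 4*(3 + p)/(-5 + q))
√(0 - 2)*v(5, 0) - 9 = √(0 - 2)*(4*(3 + 5)/(-5 + 0)) - 9 = √(-2)*(4*8/(-5)) - 9 = (I*√2)*(4*(-⅕)*8) - 9 = (I*√2)*(-32/5) - 9 = -32*I*√2/5 - 9 = -9 - 32*I*√2/5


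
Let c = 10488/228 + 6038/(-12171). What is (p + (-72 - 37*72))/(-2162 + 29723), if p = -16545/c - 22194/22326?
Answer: -2129891911845/18932514367756 ≈ -0.11250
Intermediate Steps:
c = 553828/12171 (c = 10488*(1/228) + 6038*(-1/12171) = 46 - 6038/12171 = 553828/12171 ≈ 45.504)
p = -751343384367/2060793988 (p = -16545/553828/12171 - 22194/22326 = -16545*12171/553828 - 22194*1/22326 = -201369195/553828 - 3699/3721 = -751343384367/2060793988 ≈ -364.59)
(p + (-72 - 37*72))/(-2162 + 29723) = (-751343384367/2060793988 + (-72 - 37*72))/(-2162 + 29723) = (-751343384367/2060793988 + (-72 - 2664))/27561 = (-751343384367/2060793988 - 2736)*(1/27561) = -6389675735535/2060793988*1/27561 = -2129891911845/18932514367756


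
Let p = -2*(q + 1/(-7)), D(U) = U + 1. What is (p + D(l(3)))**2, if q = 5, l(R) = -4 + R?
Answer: 4624/49 ≈ 94.367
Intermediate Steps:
D(U) = 1 + U
p = -68/7 (p = -2*(5 + 1/(-7)) = -2*(5 + 1*(-1/7)) = -2*(5 - 1/7) = -2*34/7 = -68/7 ≈ -9.7143)
(p + D(l(3)))**2 = (-68/7 + (1 + (-4 + 3)))**2 = (-68/7 + (1 - 1))**2 = (-68/7 + 0)**2 = (-68/7)**2 = 4624/49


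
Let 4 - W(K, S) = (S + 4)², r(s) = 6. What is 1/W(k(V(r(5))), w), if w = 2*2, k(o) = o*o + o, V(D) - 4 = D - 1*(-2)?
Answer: -1/60 ≈ -0.016667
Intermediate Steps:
V(D) = 6 + D (V(D) = 4 + (D - 1*(-2)) = 4 + (D + 2) = 4 + (2 + D) = 6 + D)
k(o) = o + o² (k(o) = o² + o = o + o²)
w = 4
W(K, S) = 4 - (4 + S)² (W(K, S) = 4 - (S + 4)² = 4 - (4 + S)²)
1/W(k(V(r(5))), w) = 1/(4 - (4 + 4)²) = 1/(4 - 1*8²) = 1/(4 - 1*64) = 1/(4 - 64) = 1/(-60) = -1/60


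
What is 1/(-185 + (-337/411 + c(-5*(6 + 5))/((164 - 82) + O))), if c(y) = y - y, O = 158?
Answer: -411/76372 ≈ -0.0053816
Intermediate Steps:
c(y) = 0
1/(-185 + (-337/411 + c(-5*(6 + 5))/((164 - 82) + O))) = 1/(-185 + (-337/411 + 0/((164 - 82) + 158))) = 1/(-185 + (-337*1/411 + 0/(82 + 158))) = 1/(-185 + (-337/411 + 0/240)) = 1/(-185 + (-337/411 + 0*(1/240))) = 1/(-185 + (-337/411 + 0)) = 1/(-185 - 337/411) = 1/(-76372/411) = -411/76372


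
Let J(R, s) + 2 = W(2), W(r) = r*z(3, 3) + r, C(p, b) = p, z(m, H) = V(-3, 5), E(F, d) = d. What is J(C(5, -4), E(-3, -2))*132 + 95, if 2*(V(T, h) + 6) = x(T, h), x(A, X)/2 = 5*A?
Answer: -5449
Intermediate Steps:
x(A, X) = 10*A (x(A, X) = 2*(5*A) = 10*A)
V(T, h) = -6 + 5*T (V(T, h) = -6 + (10*T)/2 = -6 + 5*T)
z(m, H) = -21 (z(m, H) = -6 + 5*(-3) = -6 - 15 = -21)
W(r) = -20*r (W(r) = r*(-21) + r = -21*r + r = -20*r)
J(R, s) = -42 (J(R, s) = -2 - 20*2 = -2 - 40 = -42)
J(C(5, -4), E(-3, -2))*132 + 95 = -42*132 + 95 = -5544 + 95 = -5449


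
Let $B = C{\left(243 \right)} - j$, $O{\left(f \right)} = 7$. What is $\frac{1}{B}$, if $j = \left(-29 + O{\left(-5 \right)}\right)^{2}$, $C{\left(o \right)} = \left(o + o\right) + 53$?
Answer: $\frac{1}{55} \approx 0.018182$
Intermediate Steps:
$C{\left(o \right)} = 53 + 2 o$ ($C{\left(o \right)} = 2 o + 53 = 53 + 2 o$)
$j = 484$ ($j = \left(-29 + 7\right)^{2} = \left(-22\right)^{2} = 484$)
$B = 55$ ($B = \left(53 + 2 \cdot 243\right) - 484 = \left(53 + 486\right) - 484 = 539 - 484 = 55$)
$\frac{1}{B} = \frac{1}{55}$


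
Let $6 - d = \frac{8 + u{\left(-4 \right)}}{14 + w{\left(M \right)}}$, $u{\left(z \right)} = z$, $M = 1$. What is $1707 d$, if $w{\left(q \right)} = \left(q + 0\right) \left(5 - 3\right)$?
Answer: $\frac{39261}{4} \approx 9815.3$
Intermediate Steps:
$w{\left(q \right)} = 2 q$ ($w{\left(q \right)} = q 2 = 2 q$)
$d = \frac{23}{4}$ ($d = 6 - \frac{8 - 4}{14 + 2 \cdot 1} = 6 - \frac{4}{14 + 2} = 6 - \frac{4}{16} = 6 - 4 \cdot \frac{1}{16} = 6 - \frac{1}{4} = \frac{23}{4} \approx 5.75$)
$1707 d = 1707 \cdot \frac{23}{4} = \frac{39261}{4}$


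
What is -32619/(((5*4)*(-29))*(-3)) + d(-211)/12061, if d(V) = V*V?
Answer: -105317073/6995380 ≈ -15.055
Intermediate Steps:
d(V) = V²
-32619/(((5*4)*(-29))*(-3)) + d(-211)/12061 = -32619/(((5*4)*(-29))*(-3)) + (-211)²/12061 = -32619/((20*(-29))*(-3)) + 44521*(1/12061) = -32619/((-580*(-3))) + 44521/12061 = -32619/1740 + 44521/12061 = -32619*1/1740 + 44521/12061 = -10873/580 + 44521/12061 = -105317073/6995380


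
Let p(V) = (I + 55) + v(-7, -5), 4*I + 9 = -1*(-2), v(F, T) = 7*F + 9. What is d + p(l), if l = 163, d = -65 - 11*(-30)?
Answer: 1113/4 ≈ 278.25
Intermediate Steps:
v(F, T) = 9 + 7*F
I = -7/4 (I = -9/4 + (-1*(-2))/4 = -9/4 + (¼)*2 = -9/4 + ½ = -7/4 ≈ -1.7500)
d = 265 (d = -65 + 330 = 265)
p(V) = 53/4 (p(V) = (-7/4 + 55) + (9 + 7*(-7)) = 213/4 + (9 - 49) = 213/4 - 40 = 53/4)
d + p(l) = 265 + 53/4 = 1113/4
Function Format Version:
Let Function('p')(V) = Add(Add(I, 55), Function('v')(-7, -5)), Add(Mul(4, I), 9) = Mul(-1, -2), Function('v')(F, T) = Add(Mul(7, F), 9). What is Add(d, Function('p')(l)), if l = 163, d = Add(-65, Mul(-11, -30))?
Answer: Rational(1113, 4) ≈ 278.25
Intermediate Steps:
Function('v')(F, T) = Add(9, Mul(7, F))
I = Rational(-7, 4) (I = Add(Rational(-9, 4), Mul(Rational(1, 4), Mul(-1, -2))) = Add(Rational(-9, 4), Mul(Rational(1, 4), 2)) = Add(Rational(-9, 4), Rational(1, 2)) = Rational(-7, 4) ≈ -1.7500)
d = 265 (d = Add(-65, 330) = 265)
Function('p')(V) = Rational(53, 4) (Function('p')(V) = Add(Add(Rational(-7, 4), 55), Add(9, Mul(7, -7))) = Add(Rational(213, 4), Add(9, -49)) = Add(Rational(213, 4), -40) = Rational(53, 4))
Add(d, Function('p')(l)) = Add(265, Rational(53, 4)) = Rational(1113, 4)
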